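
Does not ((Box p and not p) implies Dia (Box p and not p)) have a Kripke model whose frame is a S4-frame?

1. not ((Box p and not p) implies Dia (Box p and not p)), 0
2. Box p and not p, 0
3. not Dia (Box p and not p), 0
4. Box p, 0
5. not p, 0
6. not (Box p and not p), 0
7. p, 0
Accessibility: 0R0
Branch closes: p and not p both at 0.
Every branch closes; the branch above is one of them.

Unsatisfiable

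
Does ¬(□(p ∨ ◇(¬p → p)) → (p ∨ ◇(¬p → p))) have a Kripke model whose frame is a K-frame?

Satisfiable (open branch found)

1. ¬(□(p ∨ ◇(¬p → p)) → (p ∨ ◇(¬p → p))), 0
2. □(p ∨ ◇(¬p → p)), 0   [¬→-rule on 1]
3. ¬(p ∨ ◇(¬p → p)), 0   [¬→-rule on 1]
4. ¬p, 0   [¬∨-rule on 3]
5. ¬◇(¬p → p), 0   [¬∨-rule on 3]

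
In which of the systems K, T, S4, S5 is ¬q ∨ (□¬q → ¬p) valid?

T, S4, S5

K-tableau for the negation ¬(¬q ∨ (□¬q → ¬p)):
1. ¬(¬q ∨ (□¬q → ¬p)), 0
2. q, 0   [¬∨-rule on 1]
3. ¬(□¬q → ¬p), 0   [¬∨-rule on 1]
4. □¬q, 0   [¬→-rule on 3]
5. p, 0   [¬→-rule on 3]
Complete open branch: countermodel on a K-frame, so not valid in K.
T-tableau for the negation ¬(¬q ∨ (□¬q → ¬p)):
1. ¬(¬q ∨ (□¬q → ¬p)), 0
2. q, 0   [¬∨-rule on 1]
3. ¬(□¬q → ¬p), 0   [¬∨-rule on 1]
4. □¬q, 0   [¬→-rule on 3]
5. p, 0   [¬→-rule on 3]
6. ¬q, 0   [□-rule on 4 via 0R0]
Accessibility: 0R0
Branch closes: q and ¬q both at 0.
Every branch closes (one shown): valid in T, hence also in S4, S5 (every theorem of T is a theorem of S4 and S5).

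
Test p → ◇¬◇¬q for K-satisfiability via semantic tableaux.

Yes, satisfiable

1. p → ◇¬◇¬q, w0
2. ◇¬◇¬q, w0
3. ¬◇¬q, w1
Accessibility: w0Rw1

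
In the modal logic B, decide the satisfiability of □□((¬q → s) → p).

1. □□((¬q → s) → p), w0
2. □((¬q → s) → p), w0   [□-rule on 1 via w0Rw0]
3. (¬q → s) → p, w0   [□-rule on 2 via w0Rw0]
4. p, w0   [→-rule on 3 (branches; this branch)]
Accessibility: w0Rw0

Satisfiable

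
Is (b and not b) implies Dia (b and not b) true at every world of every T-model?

Tableau for the negation not ((b and not b) implies Dia (b and not b)):
1. not ((b and not b) implies Dia (b and not b)), w0
2. b and not b, w0
3. not Dia (b and not b), w0
4. b, w0
5. not b, w0
Accessibility: w0Rw0
Branch closes: b and not b both at w0.
All branches of the negation close; one closing branch shown above.

Valid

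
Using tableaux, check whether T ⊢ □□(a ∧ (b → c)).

Tableau for the negation ¬□□(a ∧ (b → c)):
1. ¬□□(a ∧ (b → c)), 0
2. ¬□(a ∧ (b → c)), 1
3. ¬(a ∧ (b → c)), 2
4. ¬(b → c), 2
5. b, 2
6. ¬c, 2
Accessibility: 0R0, 0R1, 1R1, 1R2, 2R2
The negation has an open branch (countermodel exists).

Invalid (countermodel exists)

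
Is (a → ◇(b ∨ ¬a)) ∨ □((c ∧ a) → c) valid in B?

Yes, valid

Tableau for the negation ¬((a → ◇(b ∨ ¬a)) ∨ □((c ∧ a) → c)):
1. ¬((a → ◇(b ∨ ¬a)) ∨ □((c ∧ a) → c)), u
2. ¬(a → ◇(b ∨ ¬a)), u
3. ¬□((c ∧ a) → c), u
4. a, u
5. ¬◇(b ∨ ¬a), u
6. ¬(b ∨ ¬a), u
7. ¬b, u
8. ¬((c ∧ a) → c), v
9. c ∧ a, v
10. ¬c, v
11. c, v
12. a, v
Accessibility: uRu, uRv, vRu, vRv
Branch closes: c and ¬c both at v.
Every branch of the negation's tableau closes; the branch above is one of them.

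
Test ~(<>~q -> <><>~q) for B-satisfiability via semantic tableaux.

1. ~(<>~q -> <><>~q), w0
2. <>~q, w0   [~->-rule on 1]
3. ~<><>~q, w0   [~->-rule on 1]
4. ~<>~q, w0   [~<>-rule on 3 via w0Rw0]
5. q, w0   [~<>-rule on 4 via w0Rw0]
6. ~q, w1   [<>-rule on 2: fresh world w1, w0Rw1]
7. ~<>~q, w1   [~<>-rule on 3 via w0Rw1]
8. q, w1   [~<>-rule on 4 via w0Rw1]
Accessibility: w0Rw0, w0Rw1, w1Rw0, w1Rw1
Branch closes: q and ~q both at w1.
Every branch closes; the branch above is one of them.

Unsatisfiable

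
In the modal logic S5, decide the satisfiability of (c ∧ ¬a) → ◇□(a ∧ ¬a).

Satisfiable

1. (c ∧ ¬a) → ◇□(a ∧ ¬a), w0
2. ¬(c ∧ ¬a), w0
3. a, w0
Accessibility: w0Rw0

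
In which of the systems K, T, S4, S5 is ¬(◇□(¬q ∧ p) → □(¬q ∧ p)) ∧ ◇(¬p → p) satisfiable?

S5-tableau for the formula:
1. ¬(◇□(¬q ∧ p) → □(¬q ∧ p)) ∧ ◇(¬p → p), u
2. ¬(◇□(¬q ∧ p) → □(¬q ∧ p)), u
3. ◇(¬p → p), u
4. ◇□(¬q ∧ p), u
5. ¬□(¬q ∧ p), u
6. ¬p → p, v
7. p, v
8. □(¬q ∧ p), w
9. ¬q ∧ p, u
10. ¬q, u
11. p, u
12. ¬q ∧ p, v
13. ¬q, v
14. ¬q ∧ p, w
15. ¬q, w
16. p, w
17. ¬(¬q ∧ p), x
18. ¬q ∧ p, x
19. ¬q, x
20. p, x
21. ¬p, x
Accessibility: uRu, uRv, uRw, uRx, vRu, vRv, vRw, vRx, wRu, wRv, wRw, wRx, xRu, xRv, xRw, xRx
Branch closes: p and ¬p both at x.
Every branch closes (one shown): unsatisfiable in S5.
S4-tableau for the formula:
1. ¬(◇□(¬q ∧ p) → □(¬q ∧ p)) ∧ ◇(¬p → p), u
2. ¬(◇□(¬q ∧ p) → □(¬q ∧ p)), u
3. ◇(¬p → p), u
4. ◇□(¬q ∧ p), u
5. ¬□(¬q ∧ p), u
6. ¬p → p, v
7. p, v
8. □(¬q ∧ p), w
9. ¬q ∧ p, w
10. ¬q, w
11. p, w
12. ¬(¬q ∧ p), x
13. ¬p, x
Accessibility: uRu, uRv, uRw, uRx, vRv, wRw, xRx
Complete open branch: satisfiable in S4, hence also in K, T (this S4-model is also a K-model and a T-model).

K, T, S4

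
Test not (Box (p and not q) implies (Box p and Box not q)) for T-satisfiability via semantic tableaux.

1. not (Box (p and not q) implies (Box p and Box not q)), u
2. Box (p and not q), u
3. not (Box p and Box not q), u
4. p and not q, u
5. p, u
6. not q, u
7. not Box not q, u
8. q, v
9. p and not q, v
10. p, v
11. not q, v
Accessibility: uRu, uRv, vRv
Branch closes: q and not q both at v.
Every branch closes; the branch above is one of them.

Unsatisfiable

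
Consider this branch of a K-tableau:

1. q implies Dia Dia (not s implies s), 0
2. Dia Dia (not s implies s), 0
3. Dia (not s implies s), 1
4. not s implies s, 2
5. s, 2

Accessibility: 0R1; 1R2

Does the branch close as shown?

No world carries both an atom and its negation.

Not closed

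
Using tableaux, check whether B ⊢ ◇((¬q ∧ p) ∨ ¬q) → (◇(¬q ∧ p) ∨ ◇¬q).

Tableau for the negation ¬(◇((¬q ∧ p) ∨ ¬q) → (◇(¬q ∧ p) ∨ ◇¬q)):
1. ¬(◇((¬q ∧ p) ∨ ¬q) → (◇(¬q ∧ p) ∨ ◇¬q)), u
2. ◇((¬q ∧ p) ∨ ¬q), u   [¬→-rule on 1]
3. ¬(◇(¬q ∧ p) ∨ ◇¬q), u   [¬→-rule on 1]
4. ¬◇(¬q ∧ p), u   [¬∨-rule on 3]
5. ¬◇¬q, u   [¬∨-rule on 3]
6. ¬(¬q ∧ p), u   [¬◇-rule on 4 via uRu]
7. q, u   [¬◇-rule on 5 via uRu]
8. ¬p, u   [¬∧-rule on 6 (branches; this branch)]
9. (¬q ∧ p) ∨ ¬q, v   [◇-rule on 2: fresh world v, uRv]
10. ¬(¬q ∧ p), v   [¬◇-rule on 4 via uRv]
11. q, v   [¬◇-rule on 5 via uRv]
12. ¬q ∧ p, v   [∨-rule on 9 (branches; this branch)]
13. ¬q, v   [∧-rule on 12]
14. p, v   [∧-rule on 12]
Accessibility: uRu, uRv, vRu, vRv
Branch closes: q and ¬q both at v.
All branches of the negation close; one closing branch shown above.

Yes, valid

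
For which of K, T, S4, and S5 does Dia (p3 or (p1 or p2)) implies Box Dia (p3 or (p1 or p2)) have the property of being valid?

S5

S4-tableau for the negation not (Dia (p3 or (p1 or p2)) implies Box Dia (p3 or (p1 or p2))):
1. not (Dia (p3 or (p1 or p2)) implies Box Dia (p3 or (p1 or p2))), w0
2. Dia (p3 or (p1 or p2)), w0   [neg-implies-rule on 1]
3. not Box Dia (p3 or (p1 or p2)), w0   [neg-implies-rule on 1]
4. p3 or (p1 or p2), w1   [Dia-rule on 2: fresh world w1, w0Rw1]
5. p1 or p2, w1   [or-rule on 4 (branches; this branch)]
6. p2, w1   [or-rule on 5 (branches; this branch)]
7. not Dia (p3 or (p1 or p2)), w2   [neg-Box-rule on 3: fresh world w2, w0Rw2]
8. not (p3 or (p1 or p2)), w2   [neg-Dia-rule on 7 via w2Rw2]
9. not p3, w2   [neg-or-rule on 8]
10. not (p1 or p2), w2   [neg-or-rule on 8]
11. not p1, w2   [neg-or-rule on 10]
12. not p2, w2   [neg-or-rule on 10]
Accessibility: w0Rw0, w0Rw1, w0Rw2, w1Rw1, w2Rw2
Complete open branch: countermodel on an S4-frame, so not valid in S4, nor in K, T (the same frame is also a K-frame and a T-frame).
S5-tableau for the negation not (Dia (p3 or (p1 or p2)) implies Box Dia (p3 or (p1 or p2))):
1. not (Dia (p3 or (p1 or p2)) implies Box Dia (p3 or (p1 or p2))), w0
2. Dia (p3 or (p1 or p2)), w0   [neg-implies-rule on 1]
3. not Box Dia (p3 or (p1 or p2)), w0   [neg-implies-rule on 1]
4. p3 or (p1 or p2), w1   [Dia-rule on 2: fresh world w1, w0Rw1]
5. p1 or p2, w1   [or-rule on 4 (branches; this branch)]
6. p2, w1   [or-rule on 5 (branches; this branch)]
7. not Dia (p3 or (p1 or p2)), w2   [neg-Box-rule on 3: fresh world w2, w0Rw2]
8. not (p3 or (p1 or p2)), w0   [neg-Dia-rule on 7 via w2Rw0]
9. not p3, w0   [neg-or-rule on 8]
10. not (p1 or p2), w0   [neg-or-rule on 8]
11. not p1, w0   [neg-or-rule on 10]
12. not p2, w0   [neg-or-rule on 10]
13. not (p3 or (p1 or p2)), w1   [neg-Dia-rule on 7 via w2Rw1]
14. not p3, w1   [neg-or-rule on 13]
15. not (p1 or p2), w1   [neg-or-rule on 13]
16. not p1, w1   [neg-or-rule on 15]
17. not p2, w1   [neg-or-rule on 15]
Accessibility: w0Rw0, w0Rw1, w0Rw2, w1Rw0, w1Rw1, w1Rw2, w2Rw0, w2Rw1, w2Rw2
Branch closes: p2 and not p2 both at w1.
Every branch closes (one shown): valid in S5.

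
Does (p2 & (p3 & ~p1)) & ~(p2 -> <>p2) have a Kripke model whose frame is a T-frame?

No, unsatisfiable

1. (p2 & (p3 & ~p1)) & ~(p2 -> <>p2), 0
2. p2 & (p3 & ~p1), 0   [&-rule on 1]
3. ~(p2 -> <>p2), 0   [&-rule on 1]
4. p2, 0   [&-rule on 2]
5. p3 & ~p1, 0   [&-rule on 2]
6. ~<>p2, 0   [~->-rule on 3]
7. p3, 0   [&-rule on 5]
8. ~p1, 0   [&-rule on 5]
9. ~p2, 0   [~<>-rule on 6 via 0R0]
Accessibility: 0R0
Branch closes: p2 and ~p2 both at 0.
(One branch shown.) All branches close.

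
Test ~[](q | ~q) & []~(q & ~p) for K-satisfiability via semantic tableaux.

Unsatisfiable (every branch closes)

1. ~[](q | ~q) & []~(q & ~p), 0
2. ~[](q | ~q), 0
3. []~(q & ~p), 0
4. ~(q | ~q), 1
5. ~q, 1
6. q, 1
Accessibility: 0R1
Branch closes: q and ~q both at 1.
All branches of the tableau close; one closing branch shown above.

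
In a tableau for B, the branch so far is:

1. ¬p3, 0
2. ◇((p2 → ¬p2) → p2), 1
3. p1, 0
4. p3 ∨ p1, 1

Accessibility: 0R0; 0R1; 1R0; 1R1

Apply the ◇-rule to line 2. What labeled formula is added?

a fresh world 2 with 1R2, and (p2 → ¬p2) → p2 at 2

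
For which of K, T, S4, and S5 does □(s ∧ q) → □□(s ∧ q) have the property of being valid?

S4-tableau for the negation ¬(□(s ∧ q) → □□(s ∧ q)):
1. ¬(□(s ∧ q) → □□(s ∧ q)), w0
2. □(s ∧ q), w0
3. ¬□□(s ∧ q), w0
4. s ∧ q, w0
5. s, w0
6. q, w0
7. ¬□(s ∧ q), w1
8. s ∧ q, w1
9. s, w1
10. q, w1
11. ¬(s ∧ q), w2
12. s ∧ q, w2
13. s, w2
14. q, w2
15. ¬q, w2
Accessibility: w0Rw0, w0Rw1, w0Rw2, w1Rw1, w1Rw2, w2Rw2
Branch closes: q and ¬q both at w2.
Every branch closes (one shown): valid in S4, hence also in S5 (every theorem of S4 is a theorem of S5).
T-tableau for the negation ¬(□(s ∧ q) → □□(s ∧ q)):
1. ¬(□(s ∧ q) → □□(s ∧ q)), w0
2. □(s ∧ q), w0
3. ¬□□(s ∧ q), w0
4. s ∧ q, w0
5. s, w0
6. q, w0
7. ¬□(s ∧ q), w1
8. s ∧ q, w1
9. s, w1
10. q, w1
11. ¬(s ∧ q), w2
12. ¬q, w2
Accessibility: w0Rw0, w0Rw1, w1Rw1, w1Rw2, w2Rw2
Complete open branch: countermodel on a T-frame, so not valid in T, nor in K (the same frame is also a K-frame).

S4, S5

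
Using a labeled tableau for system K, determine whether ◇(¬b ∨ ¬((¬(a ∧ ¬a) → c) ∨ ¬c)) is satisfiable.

Satisfiable (open branch found)

1. ◇(¬b ∨ ¬((¬(a ∧ ¬a) → c) ∨ ¬c)), w0
2. ¬b ∨ ¬((¬(a ∧ ¬a) → c) ∨ ¬c), w1
3. ¬b, w1
Accessibility: w0Rw1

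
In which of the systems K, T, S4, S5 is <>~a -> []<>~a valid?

S5-tableau for the negation ~(<>~a -> []<>~a):
1. ~(<>~a -> []<>~a), w0
2. <>~a, w0   [~->-rule on 1]
3. ~[]<>~a, w0   [~->-rule on 1]
4. ~a, w1   [<>-rule on 2: fresh world w1, w0Rw1]
5. ~<>~a, w2   [~[]-rule on 3: fresh world w2, w0Rw2]
6. a, w0   [~<>-rule on 5 via w2Rw0]
7. a, w1   [~<>-rule on 5 via w2Rw1]
Accessibility: w0Rw0, w0Rw1, w0Rw2, w1Rw0, w1Rw1, w1Rw2, w2Rw0, w2Rw1, w2Rw2
Branch closes: a and ~a both at w1.
Every branch closes (one shown): valid in S5.
S4-tableau for the negation ~(<>~a -> []<>~a):
1. ~(<>~a -> []<>~a), w0
2. <>~a, w0   [~->-rule on 1]
3. ~[]<>~a, w0   [~->-rule on 1]
4. ~a, w1   [<>-rule on 2: fresh world w1, w0Rw1]
5. ~<>~a, w2   [~[]-rule on 3: fresh world w2, w0Rw2]
6. a, w2   [~<>-rule on 5 via w2Rw2]
Accessibility: w0Rw0, w0Rw1, w0Rw2, w1Rw1, w2Rw2
Complete open branch: countermodel on an S4-frame, so not valid in S4, nor in K, T (the same frame is also a K-frame and a T-frame).

S5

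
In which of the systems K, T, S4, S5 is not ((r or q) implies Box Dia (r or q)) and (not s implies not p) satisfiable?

S4-tableau for the formula:
1. not ((r or q) implies Box Dia (r or q)) and (not s implies not p), 0
2. not ((r or q) implies Box Dia (r or q)), 0
3. not s implies not p, 0
4. r or q, 0
5. not Box Dia (r or q), 0
6. not p, 0
7. q, 0
8. not Dia (r or q), 1
9. not (r or q), 1
10. not r, 1
11. not q, 1
Accessibility: 0R0, 0R1, 1R1
Complete open branch: satisfiable in S4, hence also in K, T (this S4-model is also a K-model and a T-model).
S5-tableau for the formula:
1. not ((r or q) implies Box Dia (r or q)) and (not s implies not p), 0
2. not ((r or q) implies Box Dia (r or q)), 0
3. not s implies not p, 0
4. r or q, 0
5. not Box Dia (r or q), 0
6. not p, 0
7. q, 0
8. not Dia (r or q), 1
9. not (r or q), 0
10. not r, 0
11. not q, 0
Accessibility: 0R0, 0R1, 1R0, 1R1
Branch closes: q and not q both at 0.
Every branch closes (one shown): unsatisfiable in S5.

K, T, S4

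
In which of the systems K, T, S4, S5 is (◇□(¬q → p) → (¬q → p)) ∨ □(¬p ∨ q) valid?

S5

S4-tableau for the negation ¬((◇□(¬q → p) → (¬q → p)) ∨ □(¬p ∨ q)):
1. ¬((◇□(¬q → p) → (¬q → p)) ∨ □(¬p ∨ q)), 0
2. ¬(◇□(¬q → p) → (¬q → p)), 0
3. ¬□(¬p ∨ q), 0
4. ◇□(¬q → p), 0
5. ¬(¬q → p), 0
6. ¬q, 0
7. ¬p, 0
8. ¬(¬p ∨ q), 1
9. p, 1
10. ¬q, 1
11. □(¬q → p), 2
12. ¬q → p, 2
13. p, 2
Accessibility: 0R0, 0R1, 0R2, 1R1, 2R2
Complete open branch: countermodel on an S4-frame, so not valid in S4, nor in K, T (the same frame is also a K-frame and a T-frame).
S5-tableau for the negation ¬((◇□(¬q → p) → (¬q → p)) ∨ □(¬p ∨ q)):
1. ¬((◇□(¬q → p) → (¬q → p)) ∨ □(¬p ∨ q)), 0
2. ¬(◇□(¬q → p) → (¬q → p)), 0
3. ¬□(¬p ∨ q), 0
4. ◇□(¬q → p), 0
5. ¬(¬q → p), 0
6. ¬q, 0
7. ¬p, 0
8. ¬(¬p ∨ q), 1
9. p, 1
10. ¬q, 1
11. □(¬q → p), 2
12. ¬q → p, 0
13. ¬q → p, 1
14. ¬q → p, 2
15. p, 0
Accessibility: 0R0, 0R1, 0R2, 1R0, 1R1, 1R2, 2R0, 2R1, 2R2
Branch closes: p and ¬p both at 0.
Every branch closes (one shown): valid in S5.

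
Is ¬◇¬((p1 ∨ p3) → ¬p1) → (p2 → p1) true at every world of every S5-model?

Tableau for the negation ¬(¬◇¬((p1 ∨ p3) → ¬p1) → (p2 → p1)):
1. ¬(¬◇¬((p1 ∨ p3) → ¬p1) → (p2 → p1)), 0
2. ¬◇¬((p1 ∨ p3) → ¬p1), 0   [¬→-rule on 1]
3. ¬(p2 → p1), 0   [¬→-rule on 1]
4. p2, 0   [¬→-rule on 3]
5. ¬p1, 0   [¬→-rule on 3]
6. (p1 ∨ p3) → ¬p1, 0   [¬◇-rule on 2 via 0R0]
Accessibility: 0R0
The negation has an open branch (countermodel exists).

Not valid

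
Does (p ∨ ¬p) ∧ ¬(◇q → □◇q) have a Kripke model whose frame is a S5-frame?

Unsatisfiable

1. (p ∨ ¬p) ∧ ¬(◇q → □◇q), w0
2. p ∨ ¬p, w0   [∧-rule on 1]
3. ¬(◇q → □◇q), w0   [∧-rule on 1]
4. ◇q, w0   [¬→-rule on 3]
5. ¬□◇q, w0   [¬→-rule on 3]
6. ¬p, w0   [∨-rule on 2 (branches; this branch)]
7. q, w1   [◇-rule on 4: fresh world w1, w0Rw1]
8. ¬◇q, w2   [¬□-rule on 5: fresh world w2, w0Rw2]
9. ¬q, w0   [¬◇-rule on 8 via w2Rw0]
10. ¬q, w1   [¬◇-rule on 8 via w2Rw1]
Accessibility: w0Rw0, w0Rw1, w0Rw2, w1Rw0, w1Rw1, w1Rw2, w2Rw0, w2Rw1, w2Rw2
Branch closes: q and ¬q both at w1.
(One branch shown.) All branches close.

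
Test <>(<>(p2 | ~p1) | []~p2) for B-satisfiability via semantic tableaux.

1. <>(<>(p2 | ~p1) | []~p2), w0
2. <>(p2 | ~p1) | []~p2, w1   [<>-rule on 1: fresh world w1, w0Rw1]
3. []~p2, w1   [|-rule on 2 (branches; this branch)]
4. ~p2, w0   [[]-rule on 3 via w1Rw0]
5. ~p2, w1   [[]-rule on 3 via w1Rw1]
Accessibility: w0Rw0, w0Rw1, w1Rw0, w1Rw1

Yes, satisfiable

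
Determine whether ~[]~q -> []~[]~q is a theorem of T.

Tableau for the negation ~(~[]~q -> []~[]~q):
1. ~(~[]~q -> []~[]~q), u
2. ~[]~q, u   [~->-rule on 1]
3. ~[]~[]~q, u   [~->-rule on 1]
4. q, v   [~[]-rule on 2: fresh world v, uRv]
5. []~q, w   [~[]-rule on 3: fresh world w, uRw]
6. ~q, w   [[]-rule on 5 via wRw]
Accessibility: uRu, uRv, uRw, vRv, wRw
The negation has an open branch (countermodel exists).

Invalid (countermodel exists)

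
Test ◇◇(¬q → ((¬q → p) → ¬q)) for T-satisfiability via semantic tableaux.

Yes, satisfiable

1. ◇◇(¬q → ((¬q → p) → ¬q)), w0
2. ◇(¬q → ((¬q → p) → ¬q)), w1   [◇-rule on 1: fresh world w1, w0Rw1]
3. ¬q → ((¬q → p) → ¬q), w2   [◇-rule on 2: fresh world w2, w1Rw2]
4. (¬q → p) → ¬q, w2   [→-rule on 3 (branches; this branch)]
5. ¬q, w2   [→-rule on 4 (branches; this branch)]
Accessibility: w0Rw0, w0Rw1, w1Rw1, w1Rw2, w2Rw2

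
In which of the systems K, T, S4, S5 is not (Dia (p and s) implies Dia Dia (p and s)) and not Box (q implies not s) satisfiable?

K

K-tableau for the formula:
1. not (Dia (p and s) implies Dia Dia (p and s)) and not Box (q implies not s), u
2. not (Dia (p and s) implies Dia Dia (p and s)), u   [and-rule on 1]
3. not Box (q implies not s), u   [and-rule on 1]
4. Dia (p and s), u   [neg-implies-rule on 2]
5. not Dia Dia (p and s), u   [neg-implies-rule on 2]
6. not (q implies not s), v   [neg-Box-rule on 3: fresh world v, uRv]
7. q, v   [neg-implies-rule on 6]
8. s, v   [neg-implies-rule on 6]
9. not Dia (p and s), v   [neg-Dia-rule on 5 via uRv]
10. p and s, w   [Dia-rule on 4: fresh world w, uRw]
11. p, w   [and-rule on 10]
12. s, w   [and-rule on 10]
13. not Dia (p and s), w   [neg-Dia-rule on 5 via uRw]
Accessibility: uRv, uRw
Complete open branch: satisfiable in K.
T-tableau for the formula:
1. not (Dia (p and s) implies Dia Dia (p and s)) and not Box (q implies not s), u
2. not (Dia (p and s) implies Dia Dia (p and s)), u   [and-rule on 1]
3. not Box (q implies not s), u   [and-rule on 1]
4. Dia (p and s), u   [neg-implies-rule on 2]
5. not Dia Dia (p and s), u   [neg-implies-rule on 2]
6. not Dia (p and s), u   [neg-Dia-rule on 5 via uRu]
7. not (p and s), u   [neg-Dia-rule on 6 via uRu]
8. not s, u   [neg-and-rule on 7 (branches; this branch)]
9. not (q implies not s), v   [neg-Box-rule on 3: fresh world v, uRv]
10. q, v   [neg-implies-rule on 9]
11. s, v   [neg-implies-rule on 9]
12. not Dia (p and s), v   [neg-Dia-rule on 5 via uRv]
13. not (p and s), v   [neg-Dia-rule on 6 via uRv]
14. not p, v   [neg-and-rule on 13 (branches; this branch)]
15. p and s, w   [Dia-rule on 4: fresh world w, uRw]
16. p, w   [and-rule on 15]
17. s, w   [and-rule on 15]
18. not Dia (p and s), w   [neg-Dia-rule on 5 via uRw]
19. not (p and s), w   [neg-Dia-rule on 6 via uRw]
20. not s, w   [neg-and-rule on 19 (branches; this branch)]
Accessibility: uRu, uRv, uRw, vRv, wRw
Branch closes: s and not s both at w.
Every branch closes (one shown): unsatisfiable in T, hence also in S4, S5 (every S4/S5-frame is a T-frame).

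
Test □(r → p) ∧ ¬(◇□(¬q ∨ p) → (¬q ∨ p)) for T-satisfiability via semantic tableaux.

1. □(r → p) ∧ ¬(◇□(¬q ∨ p) → (¬q ∨ p)), w0
2. □(r → p), w0   [∧-rule on 1]
3. ¬(◇□(¬q ∨ p) → (¬q ∨ p)), w0   [∧-rule on 1]
4. ◇□(¬q ∨ p), w0   [¬→-rule on 3]
5. ¬(¬q ∨ p), w0   [¬→-rule on 3]
6. q, w0   [¬∨-rule on 5]
7. ¬p, w0   [¬∨-rule on 5]
8. r → p, w0   [□-rule on 2 via w0Rw0]
9. ¬r, w0   [→-rule on 8 (branches; this branch)]
10. □(¬q ∨ p), w1   [◇-rule on 4: fresh world w1, w0Rw1]
11. r → p, w1   [□-rule on 2 via w0Rw1]
12. ¬q ∨ p, w1   [□-rule on 10 via w1Rw1]
13. p, w1   [→-rule on 11 (branches; this branch)]
Accessibility: w0Rw0, w0Rw1, w1Rw1

Satisfiable (open branch found)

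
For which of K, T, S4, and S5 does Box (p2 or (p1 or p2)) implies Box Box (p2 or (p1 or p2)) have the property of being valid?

T-tableau for the negation not (Box (p2 or (p1 or p2)) implies Box Box (p2 or (p1 or p2))):
1. not (Box (p2 or (p1 or p2)) implies Box Box (p2 or (p1 or p2))), u
2. Box (p2 or (p1 or p2)), u
3. not Box Box (p2 or (p1 or p2)), u
4. p2 or (p1 or p2), u
5. p1 or p2, u
6. p2, u
7. not Box (p2 or (p1 or p2)), v
8. p2 or (p1 or p2), v
9. p1 or p2, v
10. p2, v
11. not (p2 or (p1 or p2)), w
12. not p2, w
13. not (p1 or p2), w
14. not p1, w
Accessibility: uRu, uRv, vRv, vRw, wRw
Complete open branch: countermodel on a T-frame, so not valid in T, nor in K (the same frame is also a K-frame).
S4-tableau for the negation not (Box (p2 or (p1 or p2)) implies Box Box (p2 or (p1 or p2))):
1. not (Box (p2 or (p1 or p2)) implies Box Box (p2 or (p1 or p2))), u
2. Box (p2 or (p1 or p2)), u
3. not Box Box (p2 or (p1 or p2)), u
4. p2 or (p1 or p2), u
5. p1 or p2, u
6. p2, u
7. not Box (p2 or (p1 or p2)), v
8. p2 or (p1 or p2), v
9. p1 or p2, v
10. p2, v
11. not (p2 or (p1 or p2)), w
12. not p2, w
13. not (p1 or p2), w
14. not p1, w
15. p2 or (p1 or p2), w
16. p1 or p2, w
17. p2, w
Accessibility: uRu, uRv, uRw, vRv, vRw, wRw
Branch closes: p2 and not p2 both at w.
Every branch closes (one shown): valid in S4, hence also in S5 (every theorem of S4 is a theorem of S5).

S4, S5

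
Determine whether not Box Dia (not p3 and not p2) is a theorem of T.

Tableau for the negation Box Dia (not p3 and not p2):
1. Box Dia (not p3 and not p2), 0
2. Dia (not p3 and not p2), 0
3. not p3 and not p2, 1
4. not p3, 1
5. not p2, 1
6. Dia (not p3 and not p2), 1
7. not p3 and not p2, 2
8. not p3, 2
9. not p2, 2
Accessibility: 0R0, 0R1, 1R1, 1R2, 2R2
The negation has an open branch (countermodel exists).

Invalid (countermodel exists)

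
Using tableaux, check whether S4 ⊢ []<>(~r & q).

Tableau for the negation ~[]<>(~r & q):
1. ~[]<>(~r & q), 0
2. ~<>(~r & q), 1
3. ~(~r & q), 1
4. ~q, 1
Accessibility: 0R0, 0R1, 1R1
The negation has an open branch (countermodel exists).

No, not valid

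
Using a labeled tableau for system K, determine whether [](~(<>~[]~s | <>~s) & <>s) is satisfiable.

Satisfiable (open branch found)

1. [](~(<>~[]~s | <>~s) & <>s), w0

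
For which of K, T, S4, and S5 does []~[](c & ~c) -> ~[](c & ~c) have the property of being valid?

T, S4, S5

K-tableau for the negation ~([]~[](c & ~c) -> ~[](c & ~c)):
1. ~([]~[](c & ~c) -> ~[](c & ~c)), w0
2. []~[](c & ~c), w0   [~->-rule on 1]
3. [](c & ~c), w0   [~->-rule on 1]
Complete open branch: countermodel on a K-frame, so not valid in K.
T-tableau for the negation ~([]~[](c & ~c) -> ~[](c & ~c)):
1. ~([]~[](c & ~c) -> ~[](c & ~c)), w0
2. []~[](c & ~c), w0   [~->-rule on 1]
3. [](c & ~c), w0   [~->-rule on 1]
4. ~[](c & ~c), w0   [[]-rule on 2 via w0Rw0]
5. c & ~c, w0   [[]-rule on 3 via w0Rw0]
6. c, w0   [&-rule on 5]
7. ~c, w0   [&-rule on 5]
Accessibility: w0Rw0
Branch closes: c and ~c both at w0.
Every branch closes (one shown): valid in T, hence also in S4, S5 (every theorem of T is a theorem of S4 and S5).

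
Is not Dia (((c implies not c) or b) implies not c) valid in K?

Invalid (countermodel exists)

Tableau for the negation Dia (((c implies not c) or b) implies not c):
1. Dia (((c implies not c) or b) implies not c), w0
2. ((c implies not c) or b) implies not c, w1
3. not c, w1
Accessibility: w0Rw1
The negation has an open branch (countermodel exists).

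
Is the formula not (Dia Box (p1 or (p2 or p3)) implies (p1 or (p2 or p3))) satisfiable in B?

No, unsatisfiable

1. not (Dia Box (p1 or (p2 or p3)) implies (p1 or (p2 or p3))), 0
2. Dia Box (p1 or (p2 or p3)), 0
3. not (p1 or (p2 or p3)), 0
4. not p1, 0
5. not (p2 or p3), 0
6. not p2, 0
7. not p3, 0
8. Box (p1 or (p2 or p3)), 1
9. p1 or (p2 or p3), 0
10. p1 or (p2 or p3), 1
11. p2 or p3, 0
12. p2 or p3, 1
13. p3, 0
Accessibility: 0R0, 0R1, 1R0, 1R1
Branch closes: p3 and not p3 both at 0.
Every branch closes; the branch above is one of them.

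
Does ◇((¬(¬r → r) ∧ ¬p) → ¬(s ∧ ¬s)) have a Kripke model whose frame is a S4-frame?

Yes, satisfiable

1. ◇((¬(¬r → r) ∧ ¬p) → ¬(s ∧ ¬s)), w0
2. (¬(¬r → r) ∧ ¬p) → ¬(s ∧ ¬s), w1   [◇-rule on 1: fresh world w1, w0Rw1]
3. ¬(s ∧ ¬s), w1   [→-rule on 2 (branches; this branch)]
4. s, w1   [¬∧-rule on 3 (branches; this branch)]
Accessibility: w0Rw0, w0Rw1, w1Rw1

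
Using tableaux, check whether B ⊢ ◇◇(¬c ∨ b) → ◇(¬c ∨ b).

Not valid

Tableau for the negation ¬(◇◇(¬c ∨ b) → ◇(¬c ∨ b)):
1. ¬(◇◇(¬c ∨ b) → ◇(¬c ∨ b)), 0
2. ◇◇(¬c ∨ b), 0
3. ¬◇(¬c ∨ b), 0
4. ¬(¬c ∨ b), 0
5. c, 0
6. ¬b, 0
7. ◇(¬c ∨ b), 1
8. ¬(¬c ∨ b), 1
9. c, 1
10. ¬b, 1
11. ¬c ∨ b, 2
12. b, 2
Accessibility: 0R0, 0R1, 1R0, 1R1, 1R2, 2R1, 2R2
The negation has an open branch (countermodel exists).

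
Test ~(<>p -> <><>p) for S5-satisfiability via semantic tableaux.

Unsatisfiable

1. ~(<>p -> <><>p), 0
2. <>p, 0
3. ~<><>p, 0
4. ~<>p, 0
5. ~p, 0
6. p, 1
7. ~<>p, 1
8. ~p, 1
Accessibility: 0R0, 0R1, 1R0, 1R1
Branch closes: p and ~p both at 1.
Every branch closes; the branch above is one of them.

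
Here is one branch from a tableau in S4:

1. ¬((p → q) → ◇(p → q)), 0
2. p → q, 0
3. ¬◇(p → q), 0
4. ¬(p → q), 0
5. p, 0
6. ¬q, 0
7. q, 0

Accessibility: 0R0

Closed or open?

Closed

Both q and ¬q appear at 0.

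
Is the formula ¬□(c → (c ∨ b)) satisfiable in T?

No, unsatisfiable

1. ¬□(c → (c ∨ b)), 0
2. ¬(c → (c ∨ b)), 1   [¬□-rule on 1: fresh world 1, 0R1]
3. c, 1   [¬→-rule on 2]
4. ¬(c ∨ b), 1   [¬→-rule on 2]
5. ¬c, 1   [¬∨-rule on 4]
6. ¬b, 1   [¬∨-rule on 4]
Accessibility: 0R0, 0R1, 1R1
Branch closes: c and ¬c both at 1.
(One branch shown.) All branches close.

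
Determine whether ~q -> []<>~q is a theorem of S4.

No, not valid

Tableau for the negation ~(~q -> []<>~q):
1. ~(~q -> []<>~q), 0
2. ~q, 0
3. ~[]<>~q, 0
4. ~<>~q, 1
5. q, 1
Accessibility: 0R0, 0R1, 1R1
The negation has an open branch (countermodel exists).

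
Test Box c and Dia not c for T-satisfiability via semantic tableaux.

Unsatisfiable

1. Box c and Dia not c, u
2. Box c, u   [and-rule on 1]
3. Dia not c, u   [and-rule on 1]
4. c, u   [Box-rule on 2 via uRu]
5. not c, v   [Dia-rule on 3: fresh world v, uRv]
6. c, v   [Box-rule on 2 via uRv]
Accessibility: uRu, uRv, vRv
Branch closes: c and not c both at v.
Every branch closes; the branch above is one of them.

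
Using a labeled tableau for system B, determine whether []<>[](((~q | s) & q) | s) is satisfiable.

Satisfiable

1. []<>[](((~q | s) & q) | s), 0
2. <>[](((~q | s) & q) | s), 0
3. [](((~q | s) & q) | s), 1
4. <>[](((~q | s) & q) | s), 1
5. ((~q | s) & q) | s, 0
6. ((~q | s) & q) | s, 1
7. s, 0
8. s, 1
9. [](((~q | s) & q) | s), 2
10. ((~q | s) & q) | s, 2
11. s, 2
Accessibility: 0R0, 0R1, 1R0, 1R1, 1R2, 2R1, 2R2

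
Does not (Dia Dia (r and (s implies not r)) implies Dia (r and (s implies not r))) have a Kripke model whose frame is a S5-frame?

Unsatisfiable

1. not (Dia Dia (r and (s implies not r)) implies Dia (r and (s implies not r))), w0
2. Dia Dia (r and (s implies not r)), w0
3. not Dia (r and (s implies not r)), w0
4. not (r and (s implies not r)), w0
5. not (s implies not r), w0
6. s, w0
7. r, w0
8. Dia (r and (s implies not r)), w1
9. not (r and (s implies not r)), w1
10. not (s implies not r), w1
11. s, w1
12. r, w1
13. r and (s implies not r), w2
14. r, w2
15. s implies not r, w2
16. not (r and (s implies not r)), w2
17. not s, w2
18. not (s implies not r), w2
19. s, w2
Accessibility: w0Rw0, w0Rw1, w0Rw2, w1Rw0, w1Rw1, w1Rw2, w2Rw0, w2Rw1, w2Rw2
Branch closes: s and not s both at w2.
Every branch closes; the branch above is one of them.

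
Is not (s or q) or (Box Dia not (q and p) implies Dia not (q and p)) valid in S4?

Tableau for the negation not (not (s or q) or (Box Dia not (q and p) implies Dia not (q and p))):
1. not (not (s or q) or (Box Dia not (q and p) implies Dia not (q and p))), u
2. s or q, u   [neg-or-rule on 1]
3. not (Box Dia not (q and p) implies Dia not (q and p)), u   [neg-or-rule on 1]
4. Box Dia not (q and p), u   [neg-implies-rule on 3]
5. not Dia not (q and p), u   [neg-implies-rule on 3]
6. Dia not (q and p), u   [Box-rule on 4 via uRu]
7. q and p, u   [neg-Dia-rule on 5 via uRu]
8. q, u   [and-rule on 7]
9. p, u   [and-rule on 7]
10. not (q and p), v   [Dia-rule on 6: fresh world v, uRv]
11. Dia not (q and p), v   [Box-rule on 4 via uRv]
12. q and p, v   [neg-Dia-rule on 5 via uRv]
13. q, v   [and-rule on 12]
14. p, v   [and-rule on 12]
15. not p, v   [neg-and-rule on 10 (branches; this branch)]
Accessibility: uRu, uRv, vRv
Branch closes: p and not p both at v.
Every branch of the negation's tableau closes; the branch above is one of them.

Yes, valid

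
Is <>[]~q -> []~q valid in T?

Tableau for the negation ~(<>[]~q -> []~q):
1. ~(<>[]~q -> []~q), 0
2. <>[]~q, 0   [~->-rule on 1]
3. ~[]~q, 0   [~->-rule on 1]
4. []~q, 1   [<>-rule on 2: fresh world 1, 0R1]
5. ~q, 1   [[]-rule on 4 via 1R1]
6. q, 2   [~[]-rule on 3: fresh world 2, 0R2]
Accessibility: 0R0, 0R1, 0R2, 1R1, 2R2
The negation has an open branch (countermodel exists).

Invalid (countermodel exists)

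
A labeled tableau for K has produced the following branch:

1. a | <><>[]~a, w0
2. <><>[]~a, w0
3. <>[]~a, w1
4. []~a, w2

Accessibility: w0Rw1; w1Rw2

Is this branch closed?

Not closed

No world carries both an atom and its negation.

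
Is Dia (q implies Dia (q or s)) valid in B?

Yes, valid

Tableau for the negation not Dia (q implies Dia (q or s)):
1. not Dia (q implies Dia (q or s)), 0
2. not (q implies Dia (q or s)), 0
3. q, 0
4. not Dia (q or s), 0
5. not (q or s), 0
6. not q, 0
7. not s, 0
Accessibility: 0R0
Branch closes: q and not q both at 0.
All branches of the negation close; one closing branch shown above.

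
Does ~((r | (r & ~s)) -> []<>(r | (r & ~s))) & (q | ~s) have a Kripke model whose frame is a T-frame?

1. ~((r | (r & ~s)) -> []<>(r | (r & ~s))) & (q | ~s), w0
2. ~((r | (r & ~s)) -> []<>(r | (r & ~s))), w0
3. q | ~s, w0
4. r | (r & ~s), w0
5. ~[]<>(r | (r & ~s)), w0
6. ~s, w0
7. r & ~s, w0
8. r, w0
9. ~<>(r | (r & ~s)), w1
10. ~(r | (r & ~s)), w1
11. ~r, w1
12. ~(r & ~s), w1
13. s, w1
Accessibility: w0Rw0, w0Rw1, w1Rw1

Yes, satisfiable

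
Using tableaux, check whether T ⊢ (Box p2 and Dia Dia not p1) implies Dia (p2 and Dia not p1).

Yes, valid

Tableau for the negation not ((Box p2 and Dia Dia not p1) implies Dia (p2 and Dia not p1)):
1. not ((Box p2 and Dia Dia not p1) implies Dia (p2 and Dia not p1)), w0
2. Box p2 and Dia Dia not p1, w0   [neg-implies-rule on 1]
3. not Dia (p2 and Dia not p1), w0   [neg-implies-rule on 1]
4. Box p2, w0   [and-rule on 2]
5. Dia Dia not p1, w0   [and-rule on 2]
6. not (p2 and Dia not p1), w0   [neg-Dia-rule on 3 via w0Rw0]
7. p2, w0   [Box-rule on 4 via w0Rw0]
8. not Dia not p1, w0   [neg-and-rule on 6 (branches; this branch)]
9. p1, w0   [neg-Dia-rule on 8 via w0Rw0]
10. Dia not p1, w1   [Dia-rule on 5: fresh world w1, w0Rw1]
11. not (p2 and Dia not p1), w1   [neg-Dia-rule on 3 via w0Rw1]
12. p2, w1   [Box-rule on 4 via w0Rw1]
13. p1, w1   [neg-Dia-rule on 8 via w0Rw1]
14. not Dia not p1, w1   [neg-and-rule on 11 (branches; this branch)]
15. not p1, w2   [Dia-rule on 10: fresh world w2, w1Rw2]
16. p1, w2   [neg-Dia-rule on 14 via w1Rw2]
Accessibility: w0Rw0, w0Rw1, w1Rw1, w1Rw2, w2Rw2
Branch closes: p1 and not p1 both at w2.
All branches of the negation close; one closing branch shown above.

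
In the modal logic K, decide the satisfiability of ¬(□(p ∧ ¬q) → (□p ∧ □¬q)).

Unsatisfiable

1. ¬(□(p ∧ ¬q) → (□p ∧ □¬q)), 0
2. □(p ∧ ¬q), 0   [¬→-rule on 1]
3. ¬(□p ∧ □¬q), 0   [¬→-rule on 1]
4. ¬□¬q, 0   [¬∧-rule on 3 (branches; this branch)]
5. q, 1   [¬□-rule on 4: fresh world 1, 0R1]
6. p ∧ ¬q, 1   [□-rule on 2 via 0R1]
7. p, 1   [∧-rule on 6]
8. ¬q, 1   [∧-rule on 6]
Accessibility: 0R1
Branch closes: q and ¬q both at 1.
All branches of the tableau close; one closing branch shown above.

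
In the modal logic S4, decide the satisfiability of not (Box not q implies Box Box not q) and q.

No, unsatisfiable

1. not (Box not q implies Box Box not q) and q, 0
2. not (Box not q implies Box Box not q), 0   [and-rule on 1]
3. q, 0   [and-rule on 1]
4. Box not q, 0   [neg-implies-rule on 2]
5. not Box Box not q, 0   [neg-implies-rule on 2]
6. not q, 0   [Box-rule on 4 via 0R0]
Accessibility: 0R0
Branch closes: q and not q both at 0.
(One branch shown.) All branches close.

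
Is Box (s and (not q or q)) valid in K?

No, not valid

Tableau for the negation not Box (s and (not q or q)):
1. not Box (s and (not q or q)), u
2. not (s and (not q or q)), v
3. not s, v
Accessibility: uRv
The negation has an open branch (countermodel exists).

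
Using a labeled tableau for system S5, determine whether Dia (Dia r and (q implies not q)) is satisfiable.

1. Dia (Dia r and (q implies not q)), 0
2. Dia r and (q implies not q), 1
3. Dia r, 1
4. q implies not q, 1
5. not q, 1
6. r, 2
Accessibility: 0R0, 0R1, 0R2, 1R0, 1R1, 1R2, 2R0, 2R1, 2R2

Yes, satisfiable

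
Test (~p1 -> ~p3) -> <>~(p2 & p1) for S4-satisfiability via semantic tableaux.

Yes, satisfiable

1. (~p1 -> ~p3) -> <>~(p2 & p1), 0
2. <>~(p2 & p1), 0
3. ~(p2 & p1), 1
4. ~p1, 1
Accessibility: 0R0, 0R1, 1R1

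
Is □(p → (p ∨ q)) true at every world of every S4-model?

Tableau for the negation ¬□(p → (p ∨ q)):
1. ¬□(p → (p ∨ q)), u
2. ¬(p → (p ∨ q)), v   [¬□-rule on 1: fresh world v, uRv]
3. p, v   [¬→-rule on 2]
4. ¬(p ∨ q), v   [¬→-rule on 2]
5. ¬p, v   [¬∨-rule on 4]
6. ¬q, v   [¬∨-rule on 4]
Accessibility: uRu, uRv, vRv
Branch closes: p and ¬p both at v.
Every branch of the negation's tableau closes; the branch above is one of them.

Valid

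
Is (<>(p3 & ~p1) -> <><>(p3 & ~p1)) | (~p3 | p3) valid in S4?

Tableau for the negation ~((<>(p3 & ~p1) -> <><>(p3 & ~p1)) | (~p3 | p3)):
1. ~((<>(p3 & ~p1) -> <><>(p3 & ~p1)) | (~p3 | p3)), 0
2. ~(<>(p3 & ~p1) -> <><>(p3 & ~p1)), 0
3. ~(~p3 | p3), 0
4. <>(p3 & ~p1), 0
5. ~<><>(p3 & ~p1), 0
6. p3, 0
7. ~p3, 0
Accessibility: 0R0
Branch closes: p3 and ~p3 both at 0.
Every branch of the negation's tableau closes; the branch above is one of them.

Valid in S4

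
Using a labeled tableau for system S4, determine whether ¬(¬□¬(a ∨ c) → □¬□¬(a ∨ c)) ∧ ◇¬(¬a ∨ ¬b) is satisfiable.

Satisfiable (open branch found)

1. ¬(¬□¬(a ∨ c) → □¬□¬(a ∨ c)) ∧ ◇¬(¬a ∨ ¬b), 0
2. ¬(¬□¬(a ∨ c) → □¬□¬(a ∨ c)), 0
3. ◇¬(¬a ∨ ¬b), 0
4. ¬□¬(a ∨ c), 0
5. ¬□¬□¬(a ∨ c), 0
6. ¬(¬a ∨ ¬b), 1
7. a, 1
8. b, 1
9. a ∨ c, 2
10. c, 2
11. □¬(a ∨ c), 3
12. ¬(a ∨ c), 3
13. ¬a, 3
14. ¬c, 3
Accessibility: 0R0, 0R1, 0R2, 0R3, 1R1, 2R2, 3R3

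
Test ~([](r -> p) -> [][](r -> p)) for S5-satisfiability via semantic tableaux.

1. ~([](r -> p) -> [][](r -> p)), w0
2. [](r -> p), w0
3. ~[][](r -> p), w0
4. r -> p, w0
5. p, w0
6. ~[](r -> p), w1
7. r -> p, w1
8. p, w1
9. ~(r -> p), w2
10. r, w2
11. ~p, w2
12. r -> p, w2
13. p, w2
Accessibility: w0Rw0, w0Rw1, w0Rw2, w1Rw0, w1Rw1, w1Rw2, w2Rw0, w2Rw1, w2Rw2
Branch closes: p and ~p both at w2.
All branches of the tableau close; one closing branch shown above.

No, unsatisfiable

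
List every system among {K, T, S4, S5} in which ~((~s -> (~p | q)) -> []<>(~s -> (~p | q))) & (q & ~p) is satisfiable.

S5-tableau for the formula:
1. ~((~s -> (~p | q)) -> []<>(~s -> (~p | q))) & (q & ~p), 0
2. ~((~s -> (~p | q)) -> []<>(~s -> (~p | q))), 0   [&-rule on 1]
3. q & ~p, 0   [&-rule on 1]
4. ~s -> (~p | q), 0   [~->-rule on 2]
5. ~[]<>(~s -> (~p | q)), 0   [~->-rule on 2]
6. q, 0   [&-rule on 3]
7. ~p, 0   [&-rule on 3]
8. ~p | q, 0   [->-rule on 4 (branches; this branch)]
9. ~<>(~s -> (~p | q)), 1   [~[]-rule on 5: fresh world 1, 0R1]
10. ~(~s -> (~p | q)), 0   [~<>-rule on 9 via 1R0]
11. ~s, 0   [~->-rule on 10]
12. ~(~p | q), 0   [~->-rule on 10]
13. p, 0   [~|-rule on 12]
14. ~q, 0   [~|-rule on 12]
Accessibility: 0R0, 0R1, 1R0, 1R1
Branch closes: p and ~p both at 0.
Every branch closes (one shown): unsatisfiable in S5.
S4-tableau for the formula:
1. ~((~s -> (~p | q)) -> []<>(~s -> (~p | q))) & (q & ~p), 0
2. ~((~s -> (~p | q)) -> []<>(~s -> (~p | q))), 0   [&-rule on 1]
3. q & ~p, 0   [&-rule on 1]
4. ~s -> (~p | q), 0   [~->-rule on 2]
5. ~[]<>(~s -> (~p | q)), 0   [~->-rule on 2]
6. q, 0   [&-rule on 3]
7. ~p, 0   [&-rule on 3]
8. ~p | q, 0   [->-rule on 4 (branches; this branch)]
9. ~<>(~s -> (~p | q)), 1   [~[]-rule on 5: fresh world 1, 0R1]
10. ~(~s -> (~p | q)), 1   [~<>-rule on 9 via 1R1]
11. ~s, 1   [~->-rule on 10]
12. ~(~p | q), 1   [~->-rule on 10]
13. p, 1   [~|-rule on 12]
14. ~q, 1   [~|-rule on 12]
Accessibility: 0R0, 0R1, 1R1
Complete open branch: satisfiable in S4, hence also in K, T (this S4-model is also a K-model and a T-model).

K, T, S4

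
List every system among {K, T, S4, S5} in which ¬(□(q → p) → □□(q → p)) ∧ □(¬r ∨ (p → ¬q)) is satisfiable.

K, T

T-tableau for the formula:
1. ¬(□(q → p) → □□(q → p)) ∧ □(¬r ∨ (p → ¬q)), u
2. ¬(□(q → p) → □□(q → p)), u   [∧-rule on 1]
3. □(¬r ∨ (p → ¬q)), u   [∧-rule on 1]
4. □(q → p), u   [¬→-rule on 2]
5. ¬□□(q → p), u   [¬→-rule on 2]
6. ¬r ∨ (p → ¬q), u   [□-rule on 3 via uRu]
7. q → p, u   [□-rule on 4 via uRu]
8. p → ¬q, u   [∨-rule on 6 (branches; this branch)]
9. p, u   [→-rule on 7 (branches; this branch)]
10. ¬q, u   [→-rule on 8 (branches; this branch)]
11. ¬□(q → p), v   [¬□-rule on 5: fresh world v, uRv]
12. ¬r ∨ (p → ¬q), v   [□-rule on 3 via uRv]
13. q → p, v   [□-rule on 4 via uRv]
14. p → ¬q, v   [∨-rule on 12 (branches; this branch)]
15. p, v   [→-rule on 13 (branches; this branch)]
16. ¬q, v   [→-rule on 14 (branches; this branch)]
17. ¬(q → p), w   [¬□-rule on 11: fresh world w, vRw]
18. q, w   [¬→-rule on 17]
19. ¬p, w   [¬→-rule on 17]
Accessibility: uRu, uRv, vRv, vRw, wRw
Complete open branch: satisfiable in T, hence also in K (this T-model is also a K-model).
S4-tableau for the formula:
1. ¬(□(q → p) → □□(q → p)) ∧ □(¬r ∨ (p → ¬q)), u
2. ¬(□(q → p) → □□(q → p)), u   [∧-rule on 1]
3. □(¬r ∨ (p → ¬q)), u   [∧-rule on 1]
4. □(q → p), u   [¬→-rule on 2]
5. ¬□□(q → p), u   [¬→-rule on 2]
6. ¬r ∨ (p → ¬q), u   [□-rule on 3 via uRu]
7. q → p, u   [□-rule on 4 via uRu]
8. p → ¬q, u   [∨-rule on 6 (branches; this branch)]
9. p, u   [→-rule on 7 (branches; this branch)]
10. ¬q, u   [→-rule on 8 (branches; this branch)]
11. ¬□(q → p), v   [¬□-rule on 5: fresh world v, uRv]
12. ¬r ∨ (p → ¬q), v   [□-rule on 3 via uRv]
13. q → p, v   [□-rule on 4 via uRv]
14. p → ¬q, v   [∨-rule on 12 (branches; this branch)]
15. p, v   [→-rule on 13 (branches; this branch)]
16. ¬q, v   [→-rule on 14 (branches; this branch)]
17. ¬(q → p), w   [¬□-rule on 11: fresh world w, vRw]
18. q, w   [¬→-rule on 17]
19. ¬p, w   [¬→-rule on 17]
20. ¬r ∨ (p → ¬q), w   [□-rule on 3 via uRw]
21. q → p, w   [□-rule on 4 via uRw]
22. p → ¬q, w   [∨-rule on 20 (branches; this branch)]
23. p, w   [→-rule on 21 (branches; this branch)]
Accessibility: uRu, uRv, uRw, vRv, vRw, wRw
Branch closes: p and ¬p both at w.
Every branch closes (one shown): unsatisfiable in S4, hence also in S5 (every S5-frame is an S4-frame).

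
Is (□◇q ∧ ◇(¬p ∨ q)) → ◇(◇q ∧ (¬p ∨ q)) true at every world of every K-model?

Tableau for the negation ¬((□◇q ∧ ◇(¬p ∨ q)) → ◇(◇q ∧ (¬p ∨ q))):
1. ¬((□◇q ∧ ◇(¬p ∨ q)) → ◇(◇q ∧ (¬p ∨ q))), 0
2. □◇q ∧ ◇(¬p ∨ q), 0   [¬→-rule on 1]
3. ¬◇(◇q ∧ (¬p ∨ q)), 0   [¬→-rule on 1]
4. □◇q, 0   [∧-rule on 2]
5. ◇(¬p ∨ q), 0   [∧-rule on 2]
6. ¬p ∨ q, 1   [◇-rule on 5: fresh world 1, 0R1]
7. ¬(◇q ∧ (¬p ∨ q)), 1   [¬◇-rule on 3 via 0R1]
8. ◇q, 1   [□-rule on 4 via 0R1]
9. q, 1   [∨-rule on 6 (branches; this branch)]
10. ¬◇q, 1   [¬∧-rule on 7 (branches; this branch)]
11. q, 2   [◇-rule on 8: fresh world 2, 1R2]
12. ¬q, 2   [¬◇-rule on 10 via 1R2]
Accessibility: 0R1, 1R2
Branch closes: q and ¬q both at 2.
All branches of the negation close; one closing branch shown above.

Yes, valid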